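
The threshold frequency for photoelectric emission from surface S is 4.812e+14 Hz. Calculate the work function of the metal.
1.99 eV

At the threshold frequency, photon energy equals work function:
φ = hf₀

Calculating:
φ = (6.626×10⁻³⁴ J·s)(4.812e+14 Hz)
φ = 1.99 eV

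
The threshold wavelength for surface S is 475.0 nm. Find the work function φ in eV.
2.61 eV

At the threshold wavelength, photon energy equals work function:
φ = hc/λ₀

Calculating:
φ = (6.626×10⁻³⁴ J·s)(3×10⁸ m/s) / (475.0×10⁻⁹ m)
φ = 2.61 eV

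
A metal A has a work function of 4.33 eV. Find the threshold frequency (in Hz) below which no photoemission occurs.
1.0470e+15 Hz

The threshold frequency is when the photon energy equals the work function:
hf₀ = φ

Solving for f₀:
f₀ = φ/h = (4.33 eV × 1.602×10⁻¹⁹ J/eV) / (6.626×10⁻³⁴ J·s)
f₀ = 1.0470e+15 Hz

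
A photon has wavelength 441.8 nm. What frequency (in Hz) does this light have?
6.7857e+14 Hz

Using the wave equation: c = fλ

Solving for frequency:
f = c/λ = (3×10⁸ m/s) / (441.8×10⁻⁹ m)
f = 6.7857e+14 Hz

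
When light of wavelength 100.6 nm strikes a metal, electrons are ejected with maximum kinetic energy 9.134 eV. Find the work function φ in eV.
3.19 eV

From Einstein's photoelectric equation: KE_max = hf - φ = hc/λ - φ

Rearranging for φ:
φ = hc/λ - KE_max

Calculate photon energy:
E_photon = hc/λ = 12.3245 eV

Therefore:
φ = 12.3245 - 9.134 = 3.19 eV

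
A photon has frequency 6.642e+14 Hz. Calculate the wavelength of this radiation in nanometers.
451.36 nm

Using the wave equation: c = fλ

Solving for wavelength:
λ = c/f = (3×10⁸ m/s) / (6.642e+14 Hz)
λ = 451.36 nm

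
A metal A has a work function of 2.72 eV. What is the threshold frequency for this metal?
6.5769e+14 Hz

The threshold frequency is when the photon energy equals the work function:
hf₀ = φ

Solving for f₀:
f₀ = φ/h = (2.72 eV × 1.602×10⁻¹⁹ J/eV) / (6.626×10⁻³⁴ J·s)
f₀ = 6.5769e+14 Hz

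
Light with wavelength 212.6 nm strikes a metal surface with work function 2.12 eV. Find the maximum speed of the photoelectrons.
1.1427e+06 m/s

First, find the maximum kinetic energy:
E_photon = hc/λ = 5.8318 eV
KE_max = E_photon - φ = 5.8318 - 2.12 = 3.7118 eV

Convert to Joules: KE_max = 3.7118 × 1.602×10⁻¹⁹ J = 5.9470e-19 J

Then use KE = ½mv² to find velocity:
v = √(2·KE/m) = √(2 × 5.9470e-19 J / 9.109e-31 kg)
v = 1.1427e+06 m/s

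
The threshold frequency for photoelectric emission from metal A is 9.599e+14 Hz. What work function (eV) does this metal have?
3.97 eV

At the threshold frequency, photon energy equals work function:
φ = hf₀

Calculating:
φ = (6.626×10⁻³⁴ J·s)(9.599e+14 Hz)
φ = 3.97 eV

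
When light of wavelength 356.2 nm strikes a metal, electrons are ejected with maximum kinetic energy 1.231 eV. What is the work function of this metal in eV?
2.25 eV

From Einstein's photoelectric equation: KE_max = hf - φ = hc/λ - φ

Rearranging for φ:
φ = hc/λ - KE_max

Calculate photon energy:
E_photon = hc/λ = 3.4807 eV

Therefore:
φ = 3.4807 - 1.231 = 2.25 eV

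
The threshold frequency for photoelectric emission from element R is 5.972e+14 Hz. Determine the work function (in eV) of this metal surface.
2.47 eV

At the threshold frequency, photon energy equals work function:
φ = hf₀

Calculating:
φ = (6.626×10⁻³⁴ J·s)(5.972e+14 Hz)
φ = 2.47 eV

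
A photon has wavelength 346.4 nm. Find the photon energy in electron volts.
3.5792 eV

Using E = hf = hc/λ:

E = hc/λ = (6.626×10⁻³⁴ J·s)(3×10⁸ m/s) / (346.4×10⁻⁹ m)
E = 3.5792 eV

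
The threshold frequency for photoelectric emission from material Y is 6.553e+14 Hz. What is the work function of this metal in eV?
2.71 eV

At the threshold frequency, photon energy equals work function:
φ = hf₀

Calculating:
φ = (6.626×10⁻³⁴ J·s)(6.553e+14 Hz)
φ = 2.71 eV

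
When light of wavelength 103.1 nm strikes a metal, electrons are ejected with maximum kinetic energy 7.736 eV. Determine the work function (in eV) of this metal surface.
4.29 eV

From Einstein's photoelectric equation: KE_max = hf - φ = hc/λ - φ

Rearranging for φ:
φ = hc/λ - KE_max

Calculate photon energy:
E_photon = hc/λ = 12.0256 eV

Therefore:
φ = 12.0256 - 7.736 = 4.29 eV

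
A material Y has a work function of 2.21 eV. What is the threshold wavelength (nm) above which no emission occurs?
561.01 nm

The threshold wavelength is when the photon energy equals the work function:
hc/λ₀ = φ

Solving for λ₀:
λ₀ = hc/φ = (6.626×10⁻³⁴ J·s)(3×10⁸ m/s) / (2.21 eV × 1.602×10⁻¹⁹ J/eV)
λ₀ = 561.01 nm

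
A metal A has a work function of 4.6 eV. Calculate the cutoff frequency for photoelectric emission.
1.1123e+15 Hz

The threshold frequency is when the photon energy equals the work function:
hf₀ = φ

Solving for f₀:
f₀ = φ/h = (4.6 eV × 1.602×10⁻¹⁹ J/eV) / (6.626×10⁻³⁴ J·s)
f₀ = 1.1123e+15 Hz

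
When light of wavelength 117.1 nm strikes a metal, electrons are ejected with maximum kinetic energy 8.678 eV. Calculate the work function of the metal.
1.91 eV

From Einstein's photoelectric equation: KE_max = hf - φ = hc/λ - φ

Rearranging for φ:
φ = hc/λ - KE_max

Calculate photon energy:
E_photon = hc/λ = 10.5879 eV

Therefore:
φ = 10.5879 - 8.678 = 1.91 eV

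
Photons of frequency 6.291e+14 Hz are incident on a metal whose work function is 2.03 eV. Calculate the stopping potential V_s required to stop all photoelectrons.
0.5717 V

The stopping potential V_s satisfies: eV_s = KE_max

First, find KE_max using Einstein's equation:
E_photon = hf = (6.626×10⁻³⁴ J·s)(6.291e+14 Hz) = 2.6017 eV
KE_max = E_photon - φ = 2.6017 - 2.03 = 0.5717 eV

Since eV_s = KE_max:
V_s = KE_max/e = 0.5717 V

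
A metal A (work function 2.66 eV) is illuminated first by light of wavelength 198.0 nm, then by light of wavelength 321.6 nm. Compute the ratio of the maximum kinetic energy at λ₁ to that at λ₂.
3.0135

Using Einstein's equation: KE_max = hc/λ - φ

For λ₁ = 198.0 nm:
E₁ = hc/λ₁ = 6.2618 eV
KE₁ = E₁ - φ = 6.2618 - 2.66 = 3.6018 eV

For λ₂ = 321.6 nm:
E₂ = hc/λ₂ = 3.8552 eV
KE₂ = E₂ - φ = 3.8552 - 2.66 = 1.1952 eV

Ratio: KE₁/KE₂ = 3.6018/1.1952 = 3.0135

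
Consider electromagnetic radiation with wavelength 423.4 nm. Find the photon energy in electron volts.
2.9283 eV

Using E = hf = hc/λ:

E = hc/λ = (6.626×10⁻³⁴ J·s)(3×10⁸ m/s) / (423.4×10⁻⁹ m)
E = 2.9283 eV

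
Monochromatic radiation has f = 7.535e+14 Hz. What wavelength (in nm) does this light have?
397.87 nm

Using the wave equation: c = fλ

Solving for wavelength:
λ = c/f = (3×10⁸ m/s) / (7.535e+14 Hz)
λ = 397.87 nm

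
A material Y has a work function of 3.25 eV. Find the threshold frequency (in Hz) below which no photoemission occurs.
7.8585e+14 Hz

The threshold frequency is when the photon energy equals the work function:
hf₀ = φ

Solving for f₀:
f₀ = φ/h = (3.25 eV × 1.602×10⁻¹⁹ J/eV) / (6.626×10⁻³⁴ J·s)
f₀ = 7.8585e+14 Hz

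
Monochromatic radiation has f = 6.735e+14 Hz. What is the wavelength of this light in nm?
445.13 nm

Using the wave equation: c = fλ

Solving for wavelength:
λ = c/f = (3×10⁸ m/s) / (6.735e+14 Hz)
λ = 445.13 nm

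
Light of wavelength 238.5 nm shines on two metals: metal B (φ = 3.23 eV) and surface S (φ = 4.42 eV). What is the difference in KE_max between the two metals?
1.1900 eV

Using KE_max = hc/λ - φ for each metal:

Photon energy: E = hc/λ = 5.1985 eV

For metal B (φ₁ = 3.23 eV):
KE₁ = E - φ₁ = 5.1985 - 3.23 = 1.9685 eV

For surface S (φ₂ = 4.42 eV):
KE₂ = E - φ₂ = 5.1985 - 4.42 = 0.7785 eV

Difference:
ΔKE = KE₁ - KE₂ = 1.9685 - 0.7785 = 1.1900 eV

Note: The difference equals the difference in work functions: 4.42 - 3.23 = 1.19 eV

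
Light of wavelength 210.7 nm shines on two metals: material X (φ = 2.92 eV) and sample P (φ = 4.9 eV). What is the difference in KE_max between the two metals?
1.9800 eV

Using KE_max = hc/λ - φ for each metal:

Photon energy: E = hc/λ = 5.8844 eV

For material X (φ₁ = 2.92 eV):
KE₁ = E - φ₁ = 5.8844 - 2.92 = 2.9644 eV

For sample P (φ₂ = 4.9 eV):
KE₂ = E - φ₂ = 5.8844 - 4.9 = 0.9844 eV

Difference:
ΔKE = KE₁ - KE₂ = 2.9644 - 0.9844 = 1.9800 eV

Note: The difference equals the difference in work functions: 4.9 - 2.92 = 1.98 eV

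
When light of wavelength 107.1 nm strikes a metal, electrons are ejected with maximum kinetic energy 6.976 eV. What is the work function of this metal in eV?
4.60 eV

From Einstein's photoelectric equation: KE_max = hf - φ = hc/λ - φ

Rearranging for φ:
φ = hc/λ - KE_max

Calculate photon energy:
E_photon = hc/λ = 11.5765 eV

Therefore:
φ = 11.5765 - 6.976 = 4.60 eV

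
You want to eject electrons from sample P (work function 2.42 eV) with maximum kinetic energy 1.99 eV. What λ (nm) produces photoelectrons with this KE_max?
281.14 nm

From Einstein's equation: KE_max = hc/λ - φ

Rearranging for λ:
hc/λ = KE_max + φ
λ = hc/(KE_max + φ)

Required photon energy:
E_photon = KE_max + φ = 1.99 + 2.42 = 4.41 eV

Required wavelength:
λ = hc/E_photon = (6.626×10⁻³⁴)(3×10⁸) / (4.41 × 1.602×10⁻¹⁹)
λ = 281.14 nm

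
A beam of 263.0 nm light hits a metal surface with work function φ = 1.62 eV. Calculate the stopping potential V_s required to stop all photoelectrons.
3.0942 V

The stopping potential V_s satisfies: eV_s = KE_max

First, find KE_max using Einstein's equation:
E_photon = hc/λ = 4.7142 eV
KE_max = E_photon - φ = 4.7142 - 1.62 = 3.0942 eV

Since eV_s = KE_max:
V_s = KE_max/e = 3.0942 V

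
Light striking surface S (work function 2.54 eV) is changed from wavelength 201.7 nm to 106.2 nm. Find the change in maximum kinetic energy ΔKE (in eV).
5.5276 eV

Using Einstein's equation: KE_max = hc/λ - φ

For λ₁ = 201.7 nm:
KE₁ = hc/λ₁ - φ = 6.1470 - 2.54 = 3.6070 eV

For λ₂ = 106.2 nm:
KE₂ = hc/λ₂ - φ = 11.6746 - 2.54 = 9.1346 eV

Change in KE:
ΔKE = KE₂ - KE₁ = 9.1346 - 3.6070 = 5.5276 eV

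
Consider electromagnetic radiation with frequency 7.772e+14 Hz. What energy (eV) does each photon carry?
3.2142 eV

Using E = hf:

E = hf = (6.626×10⁻³⁴ J·s)(7.772e+14 Hz)
E = 3.2142 eV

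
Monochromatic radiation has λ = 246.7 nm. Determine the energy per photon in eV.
5.0257 eV

Using E = hf = hc/λ:

E = hc/λ = (6.626×10⁻³⁴ J·s)(3×10⁸ m/s) / (246.7×10⁻⁹ m)
E = 5.0257 eV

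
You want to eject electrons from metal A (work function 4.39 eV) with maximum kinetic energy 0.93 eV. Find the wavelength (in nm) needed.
233.05 nm

From Einstein's equation: KE_max = hc/λ - φ

Rearranging for λ:
hc/λ = KE_max + φ
λ = hc/(KE_max + φ)

Required photon energy:
E_photon = KE_max + φ = 0.93 + 4.39 = 5.32 eV

Required wavelength:
λ = hc/E_photon = (6.626×10⁻³⁴)(3×10⁸) / (5.32 × 1.602×10⁻¹⁹)
λ = 233.05 nm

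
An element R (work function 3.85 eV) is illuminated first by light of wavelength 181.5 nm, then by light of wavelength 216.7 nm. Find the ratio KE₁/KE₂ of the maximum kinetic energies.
1.5929

Using Einstein's equation: KE_max = hc/λ - φ

For λ₁ = 181.5 nm:
E₁ = hc/λ₁ = 6.8311 eV
KE₁ = E₁ - φ = 6.8311 - 3.85 = 2.9811 eV

For λ₂ = 216.7 nm:
E₂ = hc/λ₂ = 5.7215 eV
KE₂ = E₂ - φ = 5.7215 - 3.85 = 1.8715 eV

Ratio: KE₁/KE₂ = 2.9811/1.8715 = 1.5929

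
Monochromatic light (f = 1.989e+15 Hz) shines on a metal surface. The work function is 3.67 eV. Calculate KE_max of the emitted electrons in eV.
4.5558 eV

Using Einstein's photoelectric equation: KE_max = hf - φ

First, calculate the photon energy:
E_photon = hf = (6.626×10⁻³⁴ J·s)(1.989e+15 Hz)
E_photon = 8.2258 eV

Then, the maximum kinetic energy:
KE_max = E_photon - φ = 8.2258 eV - 3.67 eV = 4.5558 eV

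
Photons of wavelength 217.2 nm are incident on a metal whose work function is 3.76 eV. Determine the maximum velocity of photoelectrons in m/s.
8.2785e+05 m/s

First, find the maximum kinetic energy:
E_photon = hc/λ = 5.7083 eV
KE_max = E_photon - φ = 5.7083 - 3.76 = 1.9483 eV

Convert to Joules: KE_max = 1.9483 × 1.602×10⁻¹⁹ J = 3.1215e-19 J

Then use KE = ½mv² to find velocity:
v = √(2·KE/m) = √(2 × 3.1215e-19 J / 9.109e-31 kg)
v = 8.2785e+05 m/s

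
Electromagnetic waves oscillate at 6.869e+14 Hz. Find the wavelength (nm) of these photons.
436.44 nm

Using the wave equation: c = fλ

Solving for wavelength:
λ = c/f = (3×10⁸ m/s) / (6.869e+14 Hz)
λ = 436.44 nm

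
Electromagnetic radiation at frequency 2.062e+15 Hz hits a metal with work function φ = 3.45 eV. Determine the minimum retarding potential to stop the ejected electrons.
5.0777 V

The stopping potential V_s satisfies: eV_s = KE_max

First, find KE_max using Einstein's equation:
E_photon = hf = (6.626×10⁻³⁴ J·s)(2.062e+15 Hz) = 8.5277 eV
KE_max = E_photon - φ = 8.5277 - 3.45 = 5.0777 eV

Since eV_s = KE_max:
V_s = KE_max/e = 5.0777 V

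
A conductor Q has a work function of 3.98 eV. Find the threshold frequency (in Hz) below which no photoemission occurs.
9.6236e+14 Hz

The threshold frequency is when the photon energy equals the work function:
hf₀ = φ

Solving for f₀:
f₀ = φ/h = (3.98 eV × 1.602×10⁻¹⁹ J/eV) / (6.626×10⁻³⁴ J·s)
f₀ = 9.6236e+14 Hz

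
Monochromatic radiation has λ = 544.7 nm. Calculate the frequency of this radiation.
5.5038e+14 Hz

Using the wave equation: c = fλ

Solving for frequency:
f = c/λ = (3×10⁸ m/s) / (544.7×10⁻⁹ m)
f = 5.5038e+14 Hz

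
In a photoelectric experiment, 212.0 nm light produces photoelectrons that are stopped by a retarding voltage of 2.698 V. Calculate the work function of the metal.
3.15 eV

The stopping potential gives the maximum kinetic energy: KE_max = eV_s = 2.698 eV

From Einstein's photoelectric equation: KE_max = hc/λ - φ
Rearranging: φ = hc/λ - KE_max

Calculate photon energy:
E_photon = hc/λ = (6.626×10⁻³⁴ J·s)(3×10⁸ m/s) / (212.0×10⁻⁹ m) = 5.8483 eV

Therefore:
φ = 5.8483 - 2.698 = 3.15 eV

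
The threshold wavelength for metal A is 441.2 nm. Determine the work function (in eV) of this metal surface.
2.81 eV

At the threshold wavelength, photon energy equals work function:
φ = hc/λ₀

Calculating:
φ = (6.626×10⁻³⁴ J·s)(3×10⁸ m/s) / (441.2×10⁻⁹ m)
φ = 2.81 eV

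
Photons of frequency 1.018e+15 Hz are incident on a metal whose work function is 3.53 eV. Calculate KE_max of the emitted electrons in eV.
0.6801 eV

Using Einstein's photoelectric equation: KE_max = hf - φ

First, calculate the photon energy:
E_photon = hf = (6.626×10⁻³⁴ J·s)(1.018e+15 Hz)
E_photon = 4.2101 eV

Then, the maximum kinetic energy:
KE_max = E_photon - φ = 4.2101 eV - 3.53 eV = 0.6801 eV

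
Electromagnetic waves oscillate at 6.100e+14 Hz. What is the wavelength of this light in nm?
491.46 nm

Using the wave equation: c = fλ

Solving for wavelength:
λ = c/f = (3×10⁸ m/s) / (6.100e+14 Hz)
λ = 491.46 nm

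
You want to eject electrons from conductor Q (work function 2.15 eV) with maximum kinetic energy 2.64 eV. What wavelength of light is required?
258.84 nm

From Einstein's equation: KE_max = hc/λ - φ

Rearranging for λ:
hc/λ = KE_max + φ
λ = hc/(KE_max + φ)

Required photon energy:
E_photon = KE_max + φ = 2.64 + 2.15 = 4.79 eV

Required wavelength:
λ = hc/E_photon = (6.626×10⁻³⁴)(3×10⁸) / (4.79 × 1.602×10⁻¹⁹)
λ = 258.84 nm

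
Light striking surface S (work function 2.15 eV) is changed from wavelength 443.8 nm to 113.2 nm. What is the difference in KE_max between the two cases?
8.1590 eV

Using Einstein's equation: KE_max = hc/λ - φ

For λ₁ = 443.8 nm:
KE₁ = hc/λ₁ - φ = 2.7937 - 2.15 = 0.6437 eV

For λ₂ = 113.2 nm:
KE₂ = hc/λ₂ - φ = 10.9527 - 2.15 = 8.8027 eV

Change in KE:
ΔKE = KE₂ - KE₁ = 8.8027 - 0.6437 = 8.1590 eV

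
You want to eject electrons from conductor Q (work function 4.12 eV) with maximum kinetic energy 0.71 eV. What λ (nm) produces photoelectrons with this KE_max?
256.70 nm

From Einstein's equation: KE_max = hc/λ - φ

Rearranging for λ:
hc/λ = KE_max + φ
λ = hc/(KE_max + φ)

Required photon energy:
E_photon = KE_max + φ = 0.71 + 4.12 = 4.83 eV

Required wavelength:
λ = hc/E_photon = (6.626×10⁻³⁴)(3×10⁸) / (4.83 × 1.602×10⁻¹⁹)
λ = 256.70 nm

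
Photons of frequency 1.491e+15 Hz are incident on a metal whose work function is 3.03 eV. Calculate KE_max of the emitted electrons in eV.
3.1363 eV

Using Einstein's photoelectric equation: KE_max = hf - φ

First, calculate the photon energy:
E_photon = hf = (6.626×10⁻³⁴ J·s)(1.491e+15 Hz)
E_photon = 6.1663 eV

Then, the maximum kinetic energy:
KE_max = E_photon - φ = 6.1663 eV - 3.03 eV = 3.1363 eV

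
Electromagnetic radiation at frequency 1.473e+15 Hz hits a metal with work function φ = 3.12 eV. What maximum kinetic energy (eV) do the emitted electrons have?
2.9718 eV

Using Einstein's photoelectric equation: KE_max = hf - φ

First, calculate the photon energy:
E_photon = hf = (6.626×10⁻³⁴ J·s)(1.473e+15 Hz)
E_photon = 6.0918 eV

Then, the maximum kinetic energy:
KE_max = E_photon - φ = 6.0918 eV - 3.12 eV = 2.9718 eV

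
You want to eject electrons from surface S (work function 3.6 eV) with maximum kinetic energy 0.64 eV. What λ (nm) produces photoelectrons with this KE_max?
292.42 nm

From Einstein's equation: KE_max = hc/λ - φ

Rearranging for λ:
hc/λ = KE_max + φ
λ = hc/(KE_max + φ)

Required photon energy:
E_photon = KE_max + φ = 0.64 + 3.6 = 4.24 eV

Required wavelength:
λ = hc/E_photon = (6.626×10⁻³⁴)(3×10⁸) / (4.24 × 1.602×10⁻¹⁹)
λ = 292.42 nm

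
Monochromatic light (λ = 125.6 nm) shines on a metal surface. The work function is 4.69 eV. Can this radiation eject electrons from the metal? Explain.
Yes

For photoemission, the photon energy must exceed the work function.

Photon energy: E = hc/λ = 9.8714 eV
Work function: φ = 4.69 eV

Since E_photon (9.8714 eV) > φ (4.69 eV), photoemission WILL occur.
The threshold wavelength is λ₀ = hc/φ = 264.4 nm.
Since 125.6 nm < 264.4 nm, the light has sufficient energy.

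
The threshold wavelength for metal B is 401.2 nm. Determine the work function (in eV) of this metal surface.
3.09 eV

At the threshold wavelength, photon energy equals work function:
φ = hc/λ₀

Calculating:
φ = (6.626×10⁻³⁴ J·s)(3×10⁸ m/s) / (401.2×10⁻⁹ m)
φ = 3.09 eV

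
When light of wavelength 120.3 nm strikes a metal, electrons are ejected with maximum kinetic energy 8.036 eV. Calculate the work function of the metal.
2.27 eV

From Einstein's photoelectric equation: KE_max = hf - φ = hc/λ - φ

Rearranging for φ:
φ = hc/λ - KE_max

Calculate photon energy:
E_photon = hc/λ = 10.3063 eV

Therefore:
φ = 10.3063 - 8.036 = 2.27 eV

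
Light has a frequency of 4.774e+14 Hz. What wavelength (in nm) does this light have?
627.97 nm

Using the wave equation: c = fλ

Solving for wavelength:
λ = c/f = (3×10⁸ m/s) / (4.774e+14 Hz)
λ = 627.97 nm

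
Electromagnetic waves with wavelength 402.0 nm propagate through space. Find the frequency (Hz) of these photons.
7.4575e+14 Hz

Using the wave equation: c = fλ

Solving for frequency:
f = c/λ = (3×10⁸ m/s) / (402.0×10⁻⁹ m)
f = 7.4575e+14 Hz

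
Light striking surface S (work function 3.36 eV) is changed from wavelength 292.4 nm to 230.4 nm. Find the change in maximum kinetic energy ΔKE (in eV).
1.1410 eV

Using Einstein's equation: KE_max = hc/λ - φ

For λ₁ = 292.4 nm:
KE₁ = hc/λ₁ - φ = 4.2402 - 3.36 = 0.8802 eV

For λ₂ = 230.4 nm:
KE₂ = hc/λ₂ - φ = 5.3813 - 3.36 = 2.0213 eV

Change in KE:
ΔKE = KE₂ - KE₁ = 2.0213 - 0.8802 = 1.1410 eV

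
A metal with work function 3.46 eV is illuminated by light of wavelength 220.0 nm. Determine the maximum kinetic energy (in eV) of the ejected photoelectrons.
2.1756 eV

Using Einstein's photoelectric equation: KE_max = hf - φ = hc/λ - φ

First, calculate the photon energy:
E_photon = hc/λ = (6.626×10⁻³⁴ J·s)(3×10⁸ m/s) / (220.0×10⁻⁹ m)
E_photon = 5.6356 eV

Then, the maximum kinetic energy:
KE_max = E_photon - φ = 5.6356 eV - 3.46 eV = 2.1756 eV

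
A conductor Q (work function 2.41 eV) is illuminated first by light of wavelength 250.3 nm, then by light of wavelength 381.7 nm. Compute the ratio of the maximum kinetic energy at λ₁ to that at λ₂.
3.0343

Using Einstein's equation: KE_max = hc/λ - φ

For λ₁ = 250.3 nm:
E₁ = hc/λ₁ = 4.9534 eV
KE₁ = E₁ - φ = 4.9534 - 2.41 = 2.5434 eV

For λ₂ = 381.7 nm:
E₂ = hc/λ₂ = 3.2482 eV
KE₂ = E₂ - φ = 3.2482 - 2.41 = 0.8382 eV

Ratio: KE₁/KE₂ = 2.5434/0.8382 = 3.0343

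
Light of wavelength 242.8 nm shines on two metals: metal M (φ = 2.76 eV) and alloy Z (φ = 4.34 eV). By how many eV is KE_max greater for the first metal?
1.5800 eV

Using KE_max = hc/λ - φ for each metal:

Photon energy: E = hc/λ = 5.1064 eV

For metal M (φ₁ = 2.76 eV):
KE₁ = E - φ₁ = 5.1064 - 2.76 = 2.3464 eV

For alloy Z (φ₂ = 4.34 eV):
KE₂ = E - φ₂ = 5.1064 - 4.34 = 0.7664 eV

Difference:
ΔKE = KE₁ - KE₂ = 2.3464 - 0.7664 = 1.5800 eV

Note: The difference equals the difference in work functions: 4.34 - 2.76 = 1.58 eV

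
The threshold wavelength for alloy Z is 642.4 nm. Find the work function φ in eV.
1.93 eV

At the threshold wavelength, photon energy equals work function:
φ = hc/λ₀

Calculating:
φ = (6.626×10⁻³⁴ J·s)(3×10⁸ m/s) / (642.4×10⁻⁹ m)
φ = 1.93 eV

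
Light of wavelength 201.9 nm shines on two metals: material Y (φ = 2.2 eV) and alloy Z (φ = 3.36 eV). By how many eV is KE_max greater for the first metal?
1.1600 eV

Using KE_max = hc/λ - φ for each metal:

Photon energy: E = hc/λ = 6.1409 eV

For material Y (φ₁ = 2.2 eV):
KE₁ = E - φ₁ = 6.1409 - 2.2 = 3.9409 eV

For alloy Z (φ₂ = 3.36 eV):
KE₂ = E - φ₂ = 6.1409 - 3.36 = 2.7809 eV

Difference:
ΔKE = KE₁ - KE₂ = 3.9409 - 2.7809 = 1.1600 eV

Note: The difference equals the difference in work functions: 3.36 - 2.2 = 1.16 eV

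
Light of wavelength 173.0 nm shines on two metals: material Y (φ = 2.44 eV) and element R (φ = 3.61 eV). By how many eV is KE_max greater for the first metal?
1.1700 eV

Using KE_max = hc/λ - φ for each metal:

Photon energy: E = hc/λ = 7.1667 eV

For material Y (φ₁ = 2.44 eV):
KE₁ = E - φ₁ = 7.1667 - 2.44 = 4.7267 eV

For element R (φ₂ = 3.61 eV):
KE₂ = E - φ₂ = 7.1667 - 3.61 = 3.5567 eV

Difference:
ΔKE = KE₁ - KE₂ = 4.7267 - 3.5567 = 1.1700 eV

Note: The difference equals the difference in work functions: 3.61 - 2.44 = 1.17 eV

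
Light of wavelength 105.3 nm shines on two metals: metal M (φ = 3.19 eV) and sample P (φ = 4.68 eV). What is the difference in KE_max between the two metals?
1.4900 eV

Using KE_max = hc/λ - φ for each metal:

Photon energy: E = hc/λ = 11.7744 eV

For metal M (φ₁ = 3.19 eV):
KE₁ = E - φ₁ = 11.7744 - 3.19 = 8.5844 eV

For sample P (φ₂ = 4.68 eV):
KE₂ = E - φ₂ = 11.7744 - 4.68 = 7.0944 eV

Difference:
ΔKE = KE₁ - KE₂ = 8.5844 - 7.0944 = 1.4900 eV

Note: The difference equals the difference in work functions: 4.68 - 3.19 = 1.49 eV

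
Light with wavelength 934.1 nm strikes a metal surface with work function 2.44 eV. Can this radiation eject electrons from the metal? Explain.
No

For photoemission, the photon energy must exceed the work function.

Photon energy: E = hc/λ = 1.3273 eV
Work function: φ = 2.44 eV

Since E_photon (1.3273 eV) < φ (2.44 eV), photoemission will NOT occur.
The threshold wavelength is λ₀ = hc/φ = 508.1 nm.
Since 934.1 nm > 508.1 nm, the photons lack sufficient energy.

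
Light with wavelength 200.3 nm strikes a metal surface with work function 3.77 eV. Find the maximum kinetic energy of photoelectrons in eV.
2.4199 eV

Using Einstein's photoelectric equation: KE_max = hf - φ = hc/λ - φ

First, calculate the photon energy:
E_photon = hc/λ = (6.626×10⁻³⁴ J·s)(3×10⁸ m/s) / (200.3×10⁻⁹ m)
E_photon = 6.1899 eV

Then, the maximum kinetic energy:
KE_max = E_photon - φ = 6.1899 eV - 3.77 eV = 2.4199 eV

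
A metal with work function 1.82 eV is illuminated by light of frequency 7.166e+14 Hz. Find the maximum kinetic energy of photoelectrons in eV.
1.1436 eV

Using Einstein's photoelectric equation: KE_max = hf - φ

First, calculate the photon energy:
E_photon = hf = (6.626×10⁻³⁴ J·s)(7.166e+14 Hz)
E_photon = 2.9636 eV

Then, the maximum kinetic energy:
KE_max = E_photon - φ = 2.9636 eV - 1.82 eV = 1.1436 eV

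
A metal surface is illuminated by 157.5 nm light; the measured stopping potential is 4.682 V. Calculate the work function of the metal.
3.19 eV

The stopping potential gives the maximum kinetic energy: KE_max = eV_s = 4.682 eV

From Einstein's photoelectric equation: KE_max = hc/λ - φ
Rearranging: φ = hc/λ - KE_max

Calculate photon energy:
E_photon = hc/λ = (6.626×10⁻³⁴ J·s)(3×10⁸ m/s) / (157.5×10⁻⁹ m) = 7.8720 eV

Therefore:
φ = 7.8720 - 4.682 = 3.19 eV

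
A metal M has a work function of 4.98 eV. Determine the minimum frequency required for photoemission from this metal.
1.2042e+15 Hz

The threshold frequency is when the photon energy equals the work function:
hf₀ = φ

Solving for f₀:
f₀ = φ/h = (4.98 eV × 1.602×10⁻¹⁹ J/eV) / (6.626×10⁻³⁴ J·s)
f₀ = 1.2042e+15 Hz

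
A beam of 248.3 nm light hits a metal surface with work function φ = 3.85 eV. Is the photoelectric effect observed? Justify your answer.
Yes

For photoemission, the photon energy must exceed the work function.

Photon energy: E = hc/λ = 4.9933 eV
Work function: φ = 3.85 eV

Since E_photon (4.9933 eV) > φ (3.85 eV), photoemission WILL occur.
The threshold wavelength is λ₀ = hc/φ = 322.0 nm.
Since 248.3 nm < 322.0 nm, the light has sufficient energy.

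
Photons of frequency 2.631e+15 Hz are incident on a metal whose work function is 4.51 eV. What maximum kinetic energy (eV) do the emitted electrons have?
6.3709 eV

Using Einstein's photoelectric equation: KE_max = hf - φ

First, calculate the photon energy:
E_photon = hf = (6.626×10⁻³⁴ J·s)(2.631e+15 Hz)
E_photon = 10.8809 eV

Then, the maximum kinetic energy:
KE_max = E_photon - φ = 10.8809 eV - 4.51 eV = 6.3709 eV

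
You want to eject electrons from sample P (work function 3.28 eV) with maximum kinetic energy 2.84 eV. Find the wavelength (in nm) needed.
202.59 nm

From Einstein's equation: KE_max = hc/λ - φ

Rearranging for λ:
hc/λ = KE_max + φ
λ = hc/(KE_max + φ)

Required photon energy:
E_photon = KE_max + φ = 2.84 + 3.28 = 6.12 eV

Required wavelength:
λ = hc/E_photon = (6.626×10⁻³⁴)(3×10⁸) / (6.12 × 1.602×10⁻¹⁹)
λ = 202.59 nm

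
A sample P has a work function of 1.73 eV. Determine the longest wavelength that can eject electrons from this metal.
716.67 nm

The threshold wavelength is when the photon energy equals the work function:
hc/λ₀ = φ

Solving for λ₀:
λ₀ = hc/φ = (6.626×10⁻³⁴ J·s)(3×10⁸ m/s) / (1.73 eV × 1.602×10⁻¹⁹ J/eV)
λ₀ = 716.67 nm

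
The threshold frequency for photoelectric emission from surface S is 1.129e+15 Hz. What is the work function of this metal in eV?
4.67 eV

At the threshold frequency, photon energy equals work function:
φ = hf₀

Calculating:
φ = (6.626×10⁻³⁴ J·s)(1.129e+15 Hz)
φ = 4.67 eV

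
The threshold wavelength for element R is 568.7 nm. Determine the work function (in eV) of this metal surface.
2.18 eV

At the threshold wavelength, photon energy equals work function:
φ = hc/λ₀

Calculating:
φ = (6.626×10⁻³⁴ J·s)(3×10⁸ m/s) / (568.7×10⁻⁹ m)
φ = 2.18 eV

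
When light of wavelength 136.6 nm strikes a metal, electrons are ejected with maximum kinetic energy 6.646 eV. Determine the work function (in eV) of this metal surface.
2.43 eV

From Einstein's photoelectric equation: KE_max = hf - φ = hc/λ - φ

Rearranging for φ:
φ = hc/λ - KE_max

Calculate photon energy:
E_photon = hc/λ = 9.0764 eV

Therefore:
φ = 9.0764 - 6.646 = 2.43 eV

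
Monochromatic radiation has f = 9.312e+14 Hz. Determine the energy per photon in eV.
3.8511 eV

Using E = hf:

E = hf = (6.626×10⁻³⁴ J·s)(9.312e+14 Hz)
E = 3.8511 eV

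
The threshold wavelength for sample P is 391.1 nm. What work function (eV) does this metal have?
3.17 eV

At the threshold wavelength, photon energy equals work function:
φ = hc/λ₀

Calculating:
φ = (6.626×10⁻³⁴ J·s)(3×10⁸ m/s) / (391.1×10⁻⁹ m)
φ = 3.17 eV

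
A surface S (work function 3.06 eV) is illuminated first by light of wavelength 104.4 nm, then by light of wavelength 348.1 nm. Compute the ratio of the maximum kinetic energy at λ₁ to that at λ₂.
17.5706

Using Einstein's equation: KE_max = hc/λ - φ

For λ₁ = 104.4 nm:
E₁ = hc/λ₁ = 11.8759 eV
KE₁ = E₁ - φ = 11.8759 - 3.06 = 8.8159 eV

For λ₂ = 348.1 nm:
E₂ = hc/λ₂ = 3.5617 eV
KE₂ = E₂ - φ = 3.5617 - 3.06 = 0.5017 eV

Ratio: KE₁/KE₂ = 8.8159/0.5017 = 17.5706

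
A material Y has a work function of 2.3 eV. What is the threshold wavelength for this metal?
539.06 nm

The threshold wavelength is when the photon energy equals the work function:
hc/λ₀ = φ

Solving for λ₀:
λ₀ = hc/φ = (6.626×10⁻³⁴ J·s)(3×10⁸ m/s) / (2.3 eV × 1.602×10⁻¹⁹ J/eV)
λ₀ = 539.06 nm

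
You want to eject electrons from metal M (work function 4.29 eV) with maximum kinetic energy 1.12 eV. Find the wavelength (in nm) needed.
229.18 nm

From Einstein's equation: KE_max = hc/λ - φ

Rearranging for λ:
hc/λ = KE_max + φ
λ = hc/(KE_max + φ)

Required photon energy:
E_photon = KE_max + φ = 1.12 + 4.29 = 5.41 eV

Required wavelength:
λ = hc/E_photon = (6.626×10⁻³⁴)(3×10⁸) / (5.41 × 1.602×10⁻¹⁹)
λ = 229.18 nm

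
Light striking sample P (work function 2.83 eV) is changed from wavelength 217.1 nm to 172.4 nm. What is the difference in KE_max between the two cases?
1.4807 eV

Using Einstein's equation: KE_max = hc/λ - φ

For λ₁ = 217.1 nm:
KE₁ = hc/λ₁ - φ = 5.7109 - 2.83 = 2.8809 eV

For λ₂ = 172.4 nm:
KE₂ = hc/λ₂ - φ = 7.1917 - 2.83 = 4.3617 eV

Change in KE:
ΔKE = KE₂ - KE₁ = 4.3617 - 2.8809 = 1.4807 eV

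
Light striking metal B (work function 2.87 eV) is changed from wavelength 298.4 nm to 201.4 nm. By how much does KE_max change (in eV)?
2.0012 eV

Using Einstein's equation: KE_max = hc/λ - φ

For λ₁ = 298.4 nm:
KE₁ = hc/λ₁ - φ = 4.1550 - 2.87 = 1.2850 eV

For λ₂ = 201.4 nm:
KE₂ = hc/λ₂ - φ = 6.1561 - 2.87 = 3.2861 eV

Change in KE:
ΔKE = KE₂ - KE₁ = 3.2861 - 1.2850 = 2.0012 eV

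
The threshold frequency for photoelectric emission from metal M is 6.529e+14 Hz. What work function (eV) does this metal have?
2.70 eV

At the threshold frequency, photon energy equals work function:
φ = hf₀

Calculating:
φ = (6.626×10⁻³⁴ J·s)(6.529e+14 Hz)
φ = 2.70 eV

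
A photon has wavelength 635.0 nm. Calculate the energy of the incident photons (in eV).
1.9525 eV

Using E = hf = hc/λ:

E = hc/λ = (6.626×10⁻³⁴ J·s)(3×10⁸ m/s) / (635.0×10⁻⁹ m)
E = 1.9525 eV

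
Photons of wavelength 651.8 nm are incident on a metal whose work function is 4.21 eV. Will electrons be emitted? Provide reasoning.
No

For photoemission, the photon energy must exceed the work function.

Photon energy: E = hc/λ = 1.9022 eV
Work function: φ = 4.21 eV

Since E_photon (1.9022 eV) < φ (4.21 eV), photoemission will NOT occur.
The threshold wavelength is λ₀ = hc/φ = 294.5 nm.
Since 651.8 nm > 294.5 nm, the photons lack sufficient energy.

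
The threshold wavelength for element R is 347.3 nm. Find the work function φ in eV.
3.57 eV

At the threshold wavelength, photon energy equals work function:
φ = hc/λ₀

Calculating:
φ = (6.626×10⁻³⁴ J·s)(3×10⁸ m/s) / (347.3×10⁻⁹ m)
φ = 3.57 eV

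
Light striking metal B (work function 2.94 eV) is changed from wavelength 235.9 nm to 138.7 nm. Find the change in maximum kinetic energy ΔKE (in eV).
3.6832 eV

Using Einstein's equation: KE_max = hc/λ - φ

For λ₁ = 235.9 nm:
KE₁ = hc/λ₁ - φ = 5.2558 - 2.94 = 2.3158 eV

For λ₂ = 138.7 nm:
KE₂ = hc/λ₂ - φ = 8.9390 - 2.94 = 5.9990 eV

Change in KE:
ΔKE = KE₂ - KE₁ = 5.9990 - 2.3158 = 3.6832 eV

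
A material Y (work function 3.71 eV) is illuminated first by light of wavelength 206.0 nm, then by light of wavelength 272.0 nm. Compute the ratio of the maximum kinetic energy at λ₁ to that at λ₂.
2.7217

Using Einstein's equation: KE_max = hc/λ - φ

For λ₁ = 206.0 nm:
E₁ = hc/λ₁ = 6.0187 eV
KE₁ = E₁ - φ = 6.0187 - 3.71 = 2.3087 eV

For λ₂ = 272.0 nm:
E₂ = hc/λ₂ = 4.5582 eV
KE₂ = E₂ - φ = 4.5582 - 3.71 = 0.8482 eV

Ratio: KE₁/KE₂ = 2.3087/0.8482 = 2.7217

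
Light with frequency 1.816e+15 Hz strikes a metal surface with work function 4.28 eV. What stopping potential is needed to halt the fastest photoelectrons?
3.2304 V

The stopping potential V_s satisfies: eV_s = KE_max

First, find KE_max using Einstein's equation:
E_photon = hf = (6.626×10⁻³⁴ J·s)(1.816e+15 Hz) = 7.5104 eV
KE_max = E_photon - φ = 7.5104 - 4.28 = 3.2304 eV

Since eV_s = KE_max:
V_s = KE_max/e = 3.2304 V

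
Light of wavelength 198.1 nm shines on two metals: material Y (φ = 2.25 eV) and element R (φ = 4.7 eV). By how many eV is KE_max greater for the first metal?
2.4500 eV

Using KE_max = hc/λ - φ for each metal:

Photon energy: E = hc/λ = 6.2587 eV

For material Y (φ₁ = 2.25 eV):
KE₁ = E - φ₁ = 6.2587 - 2.25 = 4.0087 eV

For element R (φ₂ = 4.7 eV):
KE₂ = E - φ₂ = 6.2587 - 4.7 = 1.5587 eV

Difference:
ΔKE = KE₁ - KE₂ = 4.0087 - 1.5587 = 2.4500 eV

Note: The difference equals the difference in work functions: 4.7 - 2.25 = 2.45 eV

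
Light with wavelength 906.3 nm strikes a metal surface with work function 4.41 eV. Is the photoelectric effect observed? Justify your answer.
No

For photoemission, the photon energy must exceed the work function.

Photon energy: E = hc/λ = 1.3680 eV
Work function: φ = 4.41 eV

Since E_photon (1.3680 eV) < φ (4.41 eV), photoemission will NOT occur.
The threshold wavelength is λ₀ = hc/φ = 281.1 nm.
Since 906.3 nm > 281.1 nm, the photons lack sufficient energy.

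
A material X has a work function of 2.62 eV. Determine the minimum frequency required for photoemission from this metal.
6.3351e+14 Hz

The threshold frequency is when the photon energy equals the work function:
hf₀ = φ

Solving for f₀:
f₀ = φ/h = (2.62 eV × 1.602×10⁻¹⁹ J/eV) / (6.626×10⁻³⁴ J·s)
f₀ = 6.3351e+14 Hz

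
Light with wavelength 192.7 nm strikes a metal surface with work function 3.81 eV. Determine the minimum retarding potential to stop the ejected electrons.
2.6241 V

The stopping potential V_s satisfies: eV_s = KE_max

First, find KE_max using Einstein's equation:
E_photon = hc/λ = 6.4341 eV
KE_max = E_photon - φ = 6.4341 - 3.81 = 2.6241 eV

Since eV_s = KE_max:
V_s = KE_max/e = 2.6241 V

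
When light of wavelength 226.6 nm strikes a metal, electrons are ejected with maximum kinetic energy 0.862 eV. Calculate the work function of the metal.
4.61 eV

From Einstein's photoelectric equation: KE_max = hf - φ = hc/λ - φ

Rearranging for φ:
φ = hc/λ - KE_max

Calculate photon energy:
E_photon = hc/λ = 5.4715 eV

Therefore:
φ = 5.4715 - 0.862 = 4.61 eV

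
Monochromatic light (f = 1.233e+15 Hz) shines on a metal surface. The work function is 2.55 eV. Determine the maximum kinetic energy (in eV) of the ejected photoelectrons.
2.5493 eV

Using Einstein's photoelectric equation: KE_max = hf - φ

First, calculate the photon energy:
E_photon = hf = (6.626×10⁻³⁴ J·s)(1.233e+15 Hz)
E_photon = 5.0993 eV

Then, the maximum kinetic energy:
KE_max = E_photon - φ = 5.0993 eV - 2.55 eV = 2.5493 eV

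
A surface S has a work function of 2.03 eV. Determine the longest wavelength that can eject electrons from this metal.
610.76 nm

The threshold wavelength is when the photon energy equals the work function:
hc/λ₀ = φ

Solving for λ₀:
λ₀ = hc/φ = (6.626×10⁻³⁴ J·s)(3×10⁸ m/s) / (2.03 eV × 1.602×10⁻¹⁹ J/eV)
λ₀ = 610.76 nm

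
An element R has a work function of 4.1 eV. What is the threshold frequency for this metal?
9.9138e+14 Hz

The threshold frequency is when the photon energy equals the work function:
hf₀ = φ

Solving for f₀:
f₀ = φ/h = (4.1 eV × 1.602×10⁻¹⁹ J/eV) / (6.626×10⁻³⁴ J·s)
f₀ = 9.9138e+14 Hz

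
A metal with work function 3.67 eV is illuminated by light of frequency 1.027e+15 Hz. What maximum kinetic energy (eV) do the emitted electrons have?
0.5773 eV

Using Einstein's photoelectric equation: KE_max = hf - φ

First, calculate the photon energy:
E_photon = hf = (6.626×10⁻³⁴ J·s)(1.027e+15 Hz)
E_photon = 4.2473 eV

Then, the maximum kinetic energy:
KE_max = E_photon - φ = 4.2473 eV - 3.67 eV = 0.5773 eV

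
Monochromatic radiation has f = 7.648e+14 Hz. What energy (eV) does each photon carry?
3.1630 eV

Using E = hf:

E = hf = (6.626×10⁻³⁴ J·s)(7.648e+14 Hz)
E = 3.1630 eV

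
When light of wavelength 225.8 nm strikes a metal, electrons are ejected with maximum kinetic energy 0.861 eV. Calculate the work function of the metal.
4.63 eV

From Einstein's photoelectric equation: KE_max = hf - φ = hc/λ - φ

Rearranging for φ:
φ = hc/λ - KE_max

Calculate photon energy:
E_photon = hc/λ = 5.4909 eV

Therefore:
φ = 5.4909 - 0.861 = 4.63 eV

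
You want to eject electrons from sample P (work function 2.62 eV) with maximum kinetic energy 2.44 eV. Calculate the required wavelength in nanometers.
245.03 nm

From Einstein's equation: KE_max = hc/λ - φ

Rearranging for λ:
hc/λ = KE_max + φ
λ = hc/(KE_max + φ)

Required photon energy:
E_photon = KE_max + φ = 2.44 + 2.62 = 5.06 eV

Required wavelength:
λ = hc/E_photon = (6.626×10⁻³⁴)(3×10⁸) / (5.06 × 1.602×10⁻¹⁹)
λ = 245.03 nm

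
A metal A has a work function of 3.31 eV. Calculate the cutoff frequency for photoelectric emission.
8.0035e+14 Hz

The threshold frequency is when the photon energy equals the work function:
hf₀ = φ

Solving for f₀:
f₀ = φ/h = (3.31 eV × 1.602×10⁻¹⁹ J/eV) / (6.626×10⁻³⁴ J·s)
f₀ = 8.0035e+14 Hz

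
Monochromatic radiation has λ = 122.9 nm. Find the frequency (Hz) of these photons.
2.4393e+15 Hz

Using the wave equation: c = fλ

Solving for frequency:
f = c/λ = (3×10⁸ m/s) / (122.9×10⁻⁹ m)
f = 2.4393e+15 Hz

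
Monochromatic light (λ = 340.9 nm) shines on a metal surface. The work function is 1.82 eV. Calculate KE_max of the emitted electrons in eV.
1.8170 eV

Using Einstein's photoelectric equation: KE_max = hf - φ = hc/λ - φ

First, calculate the photon energy:
E_photon = hc/λ = (6.626×10⁻³⁴ J·s)(3×10⁸ m/s) / (340.9×10⁻⁹ m)
E_photon = 3.6370 eV

Then, the maximum kinetic energy:
KE_max = E_photon - φ = 3.6370 eV - 1.82 eV = 1.8170 eV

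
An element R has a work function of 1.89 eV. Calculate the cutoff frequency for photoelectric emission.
4.5700e+14 Hz

The threshold frequency is when the photon energy equals the work function:
hf₀ = φ

Solving for f₀:
f₀ = φ/h = (1.89 eV × 1.602×10⁻¹⁹ J/eV) / (6.626×10⁻³⁴ J·s)
f₀ = 4.5700e+14 Hz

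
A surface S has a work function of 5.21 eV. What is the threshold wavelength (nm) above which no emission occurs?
237.97 nm

The threshold wavelength is when the photon energy equals the work function:
hc/λ₀ = φ

Solving for λ₀:
λ₀ = hc/φ = (6.626×10⁻³⁴ J·s)(3×10⁸ m/s) / (5.21 eV × 1.602×10⁻¹⁹ J/eV)
λ₀ = 237.97 nm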